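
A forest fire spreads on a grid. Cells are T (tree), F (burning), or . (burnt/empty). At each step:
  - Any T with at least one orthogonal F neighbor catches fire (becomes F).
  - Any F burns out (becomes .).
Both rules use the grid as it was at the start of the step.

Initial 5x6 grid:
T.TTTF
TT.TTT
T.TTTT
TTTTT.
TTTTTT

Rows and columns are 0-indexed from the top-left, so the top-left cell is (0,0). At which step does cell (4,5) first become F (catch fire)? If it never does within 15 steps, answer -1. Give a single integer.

Step 1: cell (4,5)='T' (+2 fires, +1 burnt)
Step 2: cell (4,5)='T' (+3 fires, +2 burnt)
Step 3: cell (4,5)='T' (+3 fires, +3 burnt)
Step 4: cell (4,5)='T' (+2 fires, +3 burnt)
Step 5: cell (4,5)='T' (+3 fires, +2 burnt)
Step 6: cell (4,5)='F' (+3 fires, +3 burnt)
  -> target ignites at step 6
Step 7: cell (4,5)='.' (+2 fires, +3 burnt)
Step 8: cell (4,5)='.' (+2 fires, +2 burnt)
Step 9: cell (4,5)='.' (+2 fires, +2 burnt)
Step 10: cell (4,5)='.' (+1 fires, +2 burnt)
Step 11: cell (4,5)='.' (+2 fires, +1 burnt)
Step 12: cell (4,5)='.' (+0 fires, +2 burnt)
  fire out at step 12

6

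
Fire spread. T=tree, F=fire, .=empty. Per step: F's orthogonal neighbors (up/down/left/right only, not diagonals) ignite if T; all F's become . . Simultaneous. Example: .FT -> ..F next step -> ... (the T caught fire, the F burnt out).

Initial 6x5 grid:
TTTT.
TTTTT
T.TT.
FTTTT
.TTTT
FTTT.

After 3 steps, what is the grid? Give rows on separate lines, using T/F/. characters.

Step 1: 3 trees catch fire, 2 burn out
  TTTT.
  TTTTT
  F.TT.
  .FTTT
  .TTTT
  .FTT.
Step 2: 4 trees catch fire, 3 burn out
  TTTT.
  FTTTT
  ..TT.
  ..FTT
  .FTTT
  ..FT.
Step 3: 6 trees catch fire, 4 burn out
  FTTT.
  .FTTT
  ..FT.
  ...FT
  ..FTT
  ...F.

FTTT.
.FTTT
..FT.
...FT
..FTT
...F.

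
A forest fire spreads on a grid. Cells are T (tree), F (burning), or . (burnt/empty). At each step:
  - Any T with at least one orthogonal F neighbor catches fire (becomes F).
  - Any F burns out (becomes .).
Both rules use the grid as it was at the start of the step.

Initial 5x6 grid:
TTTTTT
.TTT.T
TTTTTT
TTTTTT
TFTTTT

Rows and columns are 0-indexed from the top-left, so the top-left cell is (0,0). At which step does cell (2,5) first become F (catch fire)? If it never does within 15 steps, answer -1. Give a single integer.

Step 1: cell (2,5)='T' (+3 fires, +1 burnt)
Step 2: cell (2,5)='T' (+4 fires, +3 burnt)
Step 3: cell (2,5)='T' (+5 fires, +4 burnt)
Step 4: cell (2,5)='T' (+5 fires, +5 burnt)
Step 5: cell (2,5)='T' (+5 fires, +5 burnt)
Step 6: cell (2,5)='F' (+2 fires, +5 burnt)
  -> target ignites at step 6
Step 7: cell (2,5)='.' (+2 fires, +2 burnt)
Step 8: cell (2,5)='.' (+1 fires, +2 burnt)
Step 9: cell (2,5)='.' (+0 fires, +1 burnt)
  fire out at step 9

6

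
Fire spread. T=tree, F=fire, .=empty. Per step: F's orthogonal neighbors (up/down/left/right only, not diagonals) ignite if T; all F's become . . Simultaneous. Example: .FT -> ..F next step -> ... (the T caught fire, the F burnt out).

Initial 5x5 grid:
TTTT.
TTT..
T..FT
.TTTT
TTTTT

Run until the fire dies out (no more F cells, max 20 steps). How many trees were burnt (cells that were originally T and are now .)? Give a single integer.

Step 1: +2 fires, +1 burnt (F count now 2)
Step 2: +3 fires, +2 burnt (F count now 3)
Step 3: +3 fires, +3 burnt (F count now 3)
Step 4: +1 fires, +3 burnt (F count now 1)
Step 5: +1 fires, +1 burnt (F count now 1)
Step 6: +0 fires, +1 burnt (F count now 0)
Fire out after step 6
Initially T: 18, now '.': 17
Total burnt (originally-T cells now '.'): 10

Answer: 10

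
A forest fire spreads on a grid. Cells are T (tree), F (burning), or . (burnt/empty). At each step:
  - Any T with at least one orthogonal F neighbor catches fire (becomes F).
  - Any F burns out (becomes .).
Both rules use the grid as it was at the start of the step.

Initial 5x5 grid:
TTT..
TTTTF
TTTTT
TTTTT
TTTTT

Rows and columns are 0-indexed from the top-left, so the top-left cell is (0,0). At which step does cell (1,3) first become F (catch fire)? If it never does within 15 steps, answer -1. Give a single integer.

Step 1: cell (1,3)='F' (+2 fires, +1 burnt)
  -> target ignites at step 1
Step 2: cell (1,3)='.' (+3 fires, +2 burnt)
Step 3: cell (1,3)='.' (+5 fires, +3 burnt)
Step 4: cell (1,3)='.' (+5 fires, +5 burnt)
Step 5: cell (1,3)='.' (+4 fires, +5 burnt)
Step 6: cell (1,3)='.' (+2 fires, +4 burnt)
Step 7: cell (1,3)='.' (+1 fires, +2 burnt)
Step 8: cell (1,3)='.' (+0 fires, +1 burnt)
  fire out at step 8

1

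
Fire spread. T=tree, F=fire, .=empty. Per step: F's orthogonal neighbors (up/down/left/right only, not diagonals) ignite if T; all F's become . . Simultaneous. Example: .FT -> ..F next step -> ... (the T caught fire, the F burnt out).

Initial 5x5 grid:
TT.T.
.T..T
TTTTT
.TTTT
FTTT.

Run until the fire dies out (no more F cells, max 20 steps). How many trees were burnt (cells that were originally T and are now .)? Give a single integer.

Answer: 16

Derivation:
Step 1: +1 fires, +1 burnt (F count now 1)
Step 2: +2 fires, +1 burnt (F count now 2)
Step 3: +3 fires, +2 burnt (F count now 3)
Step 4: +4 fires, +3 burnt (F count now 4)
Step 5: +3 fires, +4 burnt (F count now 3)
Step 6: +2 fires, +3 burnt (F count now 2)
Step 7: +1 fires, +2 burnt (F count now 1)
Step 8: +0 fires, +1 burnt (F count now 0)
Fire out after step 8
Initially T: 17, now '.': 24
Total burnt (originally-T cells now '.'): 16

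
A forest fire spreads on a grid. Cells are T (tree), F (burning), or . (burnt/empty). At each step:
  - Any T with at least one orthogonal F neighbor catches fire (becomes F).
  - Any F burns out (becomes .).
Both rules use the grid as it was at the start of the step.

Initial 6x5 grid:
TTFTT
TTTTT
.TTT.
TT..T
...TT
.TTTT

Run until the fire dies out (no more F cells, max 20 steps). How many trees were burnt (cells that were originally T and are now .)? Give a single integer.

Step 1: +3 fires, +1 burnt (F count now 3)
Step 2: +5 fires, +3 burnt (F count now 5)
Step 3: +4 fires, +5 burnt (F count now 4)
Step 4: +1 fires, +4 burnt (F count now 1)
Step 5: +1 fires, +1 burnt (F count now 1)
Step 6: +0 fires, +1 burnt (F count now 0)
Fire out after step 6
Initially T: 21, now '.': 23
Total burnt (originally-T cells now '.'): 14

Answer: 14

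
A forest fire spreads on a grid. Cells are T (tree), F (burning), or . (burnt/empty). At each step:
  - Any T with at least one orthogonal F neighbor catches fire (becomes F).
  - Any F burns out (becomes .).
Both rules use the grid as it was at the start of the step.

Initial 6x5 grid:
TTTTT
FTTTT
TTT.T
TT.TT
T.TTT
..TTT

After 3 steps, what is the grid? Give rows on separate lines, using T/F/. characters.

Step 1: 3 trees catch fire, 1 burn out
  FTTTT
  .FTTT
  FTT.T
  TT.TT
  T.TTT
  ..TTT
Step 2: 4 trees catch fire, 3 burn out
  .FTTT
  ..FTT
  .FT.T
  FT.TT
  T.TTT
  ..TTT
Step 3: 5 trees catch fire, 4 burn out
  ..FTT
  ...FT
  ..F.T
  .F.TT
  F.TTT
  ..TTT

..FTT
...FT
..F.T
.F.TT
F.TTT
..TTT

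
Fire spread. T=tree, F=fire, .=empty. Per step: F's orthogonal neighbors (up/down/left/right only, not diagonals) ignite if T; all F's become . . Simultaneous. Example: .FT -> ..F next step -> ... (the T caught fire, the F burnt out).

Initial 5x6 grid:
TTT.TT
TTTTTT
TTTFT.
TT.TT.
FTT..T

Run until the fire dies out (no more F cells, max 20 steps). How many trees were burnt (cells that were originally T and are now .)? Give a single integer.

Answer: 21

Derivation:
Step 1: +6 fires, +2 burnt (F count now 6)
Step 2: +7 fires, +6 burnt (F count now 7)
Step 3: +5 fires, +7 burnt (F count now 5)
Step 4: +3 fires, +5 burnt (F count now 3)
Step 5: +0 fires, +3 burnt (F count now 0)
Fire out after step 5
Initially T: 22, now '.': 29
Total burnt (originally-T cells now '.'): 21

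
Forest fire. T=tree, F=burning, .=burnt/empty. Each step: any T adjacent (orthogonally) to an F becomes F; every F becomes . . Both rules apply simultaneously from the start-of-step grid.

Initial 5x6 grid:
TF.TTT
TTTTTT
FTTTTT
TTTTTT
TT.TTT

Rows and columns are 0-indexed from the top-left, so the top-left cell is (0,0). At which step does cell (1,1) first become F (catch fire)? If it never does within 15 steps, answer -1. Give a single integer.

Step 1: cell (1,1)='F' (+5 fires, +2 burnt)
  -> target ignites at step 1
Step 2: cell (1,1)='.' (+4 fires, +5 burnt)
Step 3: cell (1,1)='.' (+4 fires, +4 burnt)
Step 4: cell (1,1)='.' (+4 fires, +4 burnt)
Step 5: cell (1,1)='.' (+5 fires, +4 burnt)
Step 6: cell (1,1)='.' (+3 fires, +5 burnt)
Step 7: cell (1,1)='.' (+1 fires, +3 burnt)
Step 8: cell (1,1)='.' (+0 fires, +1 burnt)
  fire out at step 8

1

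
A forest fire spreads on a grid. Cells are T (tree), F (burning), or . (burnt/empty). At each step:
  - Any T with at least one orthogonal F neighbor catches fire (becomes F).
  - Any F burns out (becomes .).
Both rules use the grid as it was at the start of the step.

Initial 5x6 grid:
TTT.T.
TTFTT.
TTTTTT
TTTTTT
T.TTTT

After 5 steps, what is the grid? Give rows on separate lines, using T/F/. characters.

Step 1: 4 trees catch fire, 1 burn out
  TTF.T.
  TF.FT.
  TTFTTT
  TTTTTT
  T.TTTT
Step 2: 6 trees catch fire, 4 burn out
  TF..T.
  F...F.
  TF.FTT
  TTFTTT
  T.TTTT
Step 3: 7 trees catch fire, 6 burn out
  F...F.
  ......
  F...FT
  TF.FTT
  T.FTTT
Step 4: 4 trees catch fire, 7 burn out
  ......
  ......
  .....F
  F...FT
  T..FTT
Step 5: 3 trees catch fire, 4 burn out
  ......
  ......
  ......
  .....F
  F...FT

......
......
......
.....F
F...FT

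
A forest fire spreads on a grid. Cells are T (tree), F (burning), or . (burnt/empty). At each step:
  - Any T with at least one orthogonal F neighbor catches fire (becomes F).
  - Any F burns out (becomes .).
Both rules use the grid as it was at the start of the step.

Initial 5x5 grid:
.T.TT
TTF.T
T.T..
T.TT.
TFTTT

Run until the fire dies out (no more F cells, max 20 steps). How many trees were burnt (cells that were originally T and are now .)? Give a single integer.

Step 1: +4 fires, +2 burnt (F count now 4)
Step 2: +5 fires, +4 burnt (F count now 5)
Step 3: +3 fires, +5 burnt (F count now 3)
Step 4: +0 fires, +3 burnt (F count now 0)
Fire out after step 4
Initially T: 15, now '.': 22
Total burnt (originally-T cells now '.'): 12

Answer: 12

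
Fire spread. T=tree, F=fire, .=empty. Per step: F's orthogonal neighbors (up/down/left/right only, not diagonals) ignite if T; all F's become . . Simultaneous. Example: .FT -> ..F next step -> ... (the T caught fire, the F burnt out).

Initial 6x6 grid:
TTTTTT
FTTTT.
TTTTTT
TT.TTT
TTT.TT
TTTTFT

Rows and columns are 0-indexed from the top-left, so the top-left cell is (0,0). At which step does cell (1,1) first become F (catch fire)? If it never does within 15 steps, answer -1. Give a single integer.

Step 1: cell (1,1)='F' (+6 fires, +2 burnt)
  -> target ignites at step 1
Step 2: cell (1,1)='.' (+7 fires, +6 burnt)
Step 3: cell (1,1)='.' (+10 fires, +7 burnt)
Step 4: cell (1,1)='.' (+6 fires, +10 burnt)
Step 5: cell (1,1)='.' (+1 fires, +6 burnt)
Step 6: cell (1,1)='.' (+1 fires, +1 burnt)
Step 7: cell (1,1)='.' (+0 fires, +1 burnt)
  fire out at step 7

1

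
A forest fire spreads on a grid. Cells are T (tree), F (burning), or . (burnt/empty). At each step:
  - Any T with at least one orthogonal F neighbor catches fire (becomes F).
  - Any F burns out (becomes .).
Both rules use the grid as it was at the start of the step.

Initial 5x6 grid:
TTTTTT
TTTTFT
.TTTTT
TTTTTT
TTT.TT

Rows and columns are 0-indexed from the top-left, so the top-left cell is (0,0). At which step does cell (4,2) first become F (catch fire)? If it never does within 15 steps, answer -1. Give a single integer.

Step 1: cell (4,2)='T' (+4 fires, +1 burnt)
Step 2: cell (4,2)='T' (+6 fires, +4 burnt)
Step 3: cell (4,2)='T' (+6 fires, +6 burnt)
Step 4: cell (4,2)='T' (+5 fires, +6 burnt)
Step 5: cell (4,2)='F' (+3 fires, +5 burnt)
  -> target ignites at step 5
Step 6: cell (4,2)='.' (+2 fires, +3 burnt)
Step 7: cell (4,2)='.' (+1 fires, +2 burnt)
Step 8: cell (4,2)='.' (+0 fires, +1 burnt)
  fire out at step 8

5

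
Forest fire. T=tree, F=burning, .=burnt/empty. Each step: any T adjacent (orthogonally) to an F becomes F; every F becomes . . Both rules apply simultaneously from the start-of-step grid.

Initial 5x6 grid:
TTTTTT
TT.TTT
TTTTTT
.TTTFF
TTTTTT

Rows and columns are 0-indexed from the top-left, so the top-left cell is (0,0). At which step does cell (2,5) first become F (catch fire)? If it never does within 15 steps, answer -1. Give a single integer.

Step 1: cell (2,5)='F' (+5 fires, +2 burnt)
  -> target ignites at step 1
Step 2: cell (2,5)='.' (+5 fires, +5 burnt)
Step 3: cell (2,5)='.' (+6 fires, +5 burnt)
Step 4: cell (2,5)='.' (+3 fires, +6 burnt)
Step 5: cell (2,5)='.' (+4 fires, +3 burnt)
Step 6: cell (2,5)='.' (+2 fires, +4 burnt)
Step 7: cell (2,5)='.' (+1 fires, +2 burnt)
Step 8: cell (2,5)='.' (+0 fires, +1 burnt)
  fire out at step 8

1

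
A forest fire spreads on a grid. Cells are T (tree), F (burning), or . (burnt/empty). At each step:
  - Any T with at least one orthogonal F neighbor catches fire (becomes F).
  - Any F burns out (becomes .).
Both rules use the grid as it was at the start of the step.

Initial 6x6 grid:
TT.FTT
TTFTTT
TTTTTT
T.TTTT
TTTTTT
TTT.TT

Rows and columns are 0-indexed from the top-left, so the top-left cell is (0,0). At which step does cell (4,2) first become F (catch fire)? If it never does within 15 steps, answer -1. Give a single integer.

Step 1: cell (4,2)='T' (+4 fires, +2 burnt)
Step 2: cell (4,2)='T' (+7 fires, +4 burnt)
Step 3: cell (4,2)='F' (+6 fires, +7 burnt)
  -> target ignites at step 3
Step 4: cell (4,2)='.' (+6 fires, +6 burnt)
Step 5: cell (4,2)='.' (+4 fires, +6 burnt)
Step 6: cell (4,2)='.' (+3 fires, +4 burnt)
Step 7: cell (4,2)='.' (+1 fires, +3 burnt)
Step 8: cell (4,2)='.' (+0 fires, +1 burnt)
  fire out at step 8

3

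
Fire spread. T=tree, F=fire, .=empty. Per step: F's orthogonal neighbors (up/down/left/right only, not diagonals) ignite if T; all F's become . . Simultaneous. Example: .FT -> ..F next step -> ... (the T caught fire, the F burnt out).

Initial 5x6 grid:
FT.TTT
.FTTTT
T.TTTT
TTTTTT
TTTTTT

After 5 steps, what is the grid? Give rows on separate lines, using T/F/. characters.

Step 1: 2 trees catch fire, 2 burn out
  .F.TTT
  ..FTTT
  T.TTTT
  TTTTTT
  TTTTTT
Step 2: 2 trees catch fire, 2 burn out
  ...TTT
  ...FTT
  T.FTTT
  TTTTTT
  TTTTTT
Step 3: 4 trees catch fire, 2 burn out
  ...FTT
  ....FT
  T..FTT
  TTFTTT
  TTTTTT
Step 4: 6 trees catch fire, 4 burn out
  ....FT
  .....F
  T...FT
  TF.FTT
  TTFTTT
Step 5: 6 trees catch fire, 6 burn out
  .....F
  ......
  T....F
  F...FT
  TF.FTT

.....F
......
T....F
F...FT
TF.FTT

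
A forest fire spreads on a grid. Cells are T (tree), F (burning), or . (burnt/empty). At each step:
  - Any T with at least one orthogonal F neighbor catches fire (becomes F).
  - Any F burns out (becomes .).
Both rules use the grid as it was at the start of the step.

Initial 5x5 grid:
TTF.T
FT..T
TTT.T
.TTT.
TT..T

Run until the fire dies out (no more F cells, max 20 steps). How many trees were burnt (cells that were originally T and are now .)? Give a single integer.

Answer: 11

Derivation:
Step 1: +4 fires, +2 burnt (F count now 4)
Step 2: +1 fires, +4 burnt (F count now 1)
Step 3: +2 fires, +1 burnt (F count now 2)
Step 4: +2 fires, +2 burnt (F count now 2)
Step 5: +2 fires, +2 burnt (F count now 2)
Step 6: +0 fires, +2 burnt (F count now 0)
Fire out after step 6
Initially T: 15, now '.': 21
Total burnt (originally-T cells now '.'): 11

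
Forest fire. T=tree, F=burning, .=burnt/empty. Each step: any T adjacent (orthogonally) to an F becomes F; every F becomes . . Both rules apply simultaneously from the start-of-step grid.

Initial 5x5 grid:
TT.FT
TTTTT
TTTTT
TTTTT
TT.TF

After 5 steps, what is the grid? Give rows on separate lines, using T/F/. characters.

Step 1: 4 trees catch fire, 2 burn out
  TT..F
  TTTFT
  TTTTT
  TTTTF
  TT.F.
Step 2: 5 trees catch fire, 4 burn out
  TT...
  TTF.F
  TTTFF
  TTTF.
  TT...
Step 3: 3 trees catch fire, 5 burn out
  TT...
  TF...
  TTF..
  TTF..
  TT...
Step 4: 4 trees catch fire, 3 burn out
  TF...
  F....
  TF...
  TF...
  TT...
Step 5: 4 trees catch fire, 4 burn out
  F....
  .....
  F....
  F....
  TF...

F....
.....
F....
F....
TF...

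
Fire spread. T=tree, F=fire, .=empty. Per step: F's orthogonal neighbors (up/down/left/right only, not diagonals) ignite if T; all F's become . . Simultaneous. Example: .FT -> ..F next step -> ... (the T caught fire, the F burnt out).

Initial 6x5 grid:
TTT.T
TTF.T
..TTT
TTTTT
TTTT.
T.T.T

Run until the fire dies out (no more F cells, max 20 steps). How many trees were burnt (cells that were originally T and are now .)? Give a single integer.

Answer: 21

Derivation:
Step 1: +3 fires, +1 burnt (F count now 3)
Step 2: +4 fires, +3 burnt (F count now 4)
Step 3: +5 fires, +4 burnt (F count now 5)
Step 4: +6 fires, +5 burnt (F count now 6)
Step 5: +2 fires, +6 burnt (F count now 2)
Step 6: +1 fires, +2 burnt (F count now 1)
Step 7: +0 fires, +1 burnt (F count now 0)
Fire out after step 7
Initially T: 22, now '.': 29
Total burnt (originally-T cells now '.'): 21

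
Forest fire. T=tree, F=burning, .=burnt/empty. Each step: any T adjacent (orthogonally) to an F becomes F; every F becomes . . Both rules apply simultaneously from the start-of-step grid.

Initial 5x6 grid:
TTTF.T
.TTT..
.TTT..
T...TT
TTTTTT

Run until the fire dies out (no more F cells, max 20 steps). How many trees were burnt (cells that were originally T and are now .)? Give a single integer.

Answer: 9

Derivation:
Step 1: +2 fires, +1 burnt (F count now 2)
Step 2: +3 fires, +2 burnt (F count now 3)
Step 3: +3 fires, +3 burnt (F count now 3)
Step 4: +1 fires, +3 burnt (F count now 1)
Step 5: +0 fires, +1 burnt (F count now 0)
Fire out after step 5
Initially T: 19, now '.': 20
Total burnt (originally-T cells now '.'): 9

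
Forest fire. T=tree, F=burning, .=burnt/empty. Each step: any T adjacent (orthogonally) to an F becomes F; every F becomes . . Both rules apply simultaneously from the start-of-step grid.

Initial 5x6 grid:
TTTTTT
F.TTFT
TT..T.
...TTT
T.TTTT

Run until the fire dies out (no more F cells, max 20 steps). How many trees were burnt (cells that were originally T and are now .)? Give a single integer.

Step 1: +6 fires, +2 burnt (F count now 6)
Step 2: +6 fires, +6 burnt (F count now 6)
Step 3: +4 fires, +6 burnt (F count now 4)
Step 4: +2 fires, +4 burnt (F count now 2)
Step 5: +1 fires, +2 burnt (F count now 1)
Step 6: +0 fires, +1 burnt (F count now 0)
Fire out after step 6
Initially T: 20, now '.': 29
Total burnt (originally-T cells now '.'): 19

Answer: 19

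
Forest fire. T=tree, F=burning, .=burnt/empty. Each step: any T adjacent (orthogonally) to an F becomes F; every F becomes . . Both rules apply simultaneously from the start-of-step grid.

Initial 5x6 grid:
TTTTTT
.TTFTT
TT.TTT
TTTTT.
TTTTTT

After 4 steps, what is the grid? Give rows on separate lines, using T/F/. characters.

Step 1: 4 trees catch fire, 1 burn out
  TTTFTT
  .TF.FT
  TT.FTT
  TTTTT.
  TTTTTT
Step 2: 6 trees catch fire, 4 burn out
  TTF.FT
  .F...F
  TT..FT
  TTTFT.
  TTTTTT
Step 3: 7 trees catch fire, 6 burn out
  TF...F
  ......
  TF...F
  TTF.F.
  TTTFTT
Step 4: 5 trees catch fire, 7 burn out
  F.....
  ......
  F.....
  TF....
  TTF.FT

F.....
......
F.....
TF....
TTF.FT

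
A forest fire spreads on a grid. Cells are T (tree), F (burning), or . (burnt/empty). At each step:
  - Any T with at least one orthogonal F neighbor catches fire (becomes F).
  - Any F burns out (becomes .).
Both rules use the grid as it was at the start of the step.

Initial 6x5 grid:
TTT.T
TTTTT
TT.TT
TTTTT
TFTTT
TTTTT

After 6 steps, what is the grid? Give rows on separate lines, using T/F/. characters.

Step 1: 4 trees catch fire, 1 burn out
  TTT.T
  TTTTT
  TT.TT
  TFTTT
  F.FTT
  TFTTT
Step 2: 6 trees catch fire, 4 burn out
  TTT.T
  TTTTT
  TF.TT
  F.FTT
  ...FT
  F.FTT
Step 3: 5 trees catch fire, 6 burn out
  TTT.T
  TFTTT
  F..TT
  ...FT
  ....F
  ...FT
Step 4: 6 trees catch fire, 5 burn out
  TFT.T
  F.FTT
  ...FT
  ....F
  .....
  ....F
Step 5: 4 trees catch fire, 6 burn out
  F.F.T
  ...FT
  ....F
  .....
  .....
  .....
Step 6: 1 trees catch fire, 4 burn out
  ....T
  ....F
  .....
  .....
  .....
  .....

....T
....F
.....
.....
.....
.....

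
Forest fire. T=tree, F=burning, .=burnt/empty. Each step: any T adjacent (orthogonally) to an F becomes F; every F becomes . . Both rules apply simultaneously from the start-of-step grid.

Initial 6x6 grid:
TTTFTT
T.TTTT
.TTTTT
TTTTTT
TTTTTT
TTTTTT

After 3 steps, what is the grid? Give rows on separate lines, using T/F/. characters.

Step 1: 3 trees catch fire, 1 burn out
  TTF.FT
  T.TFTT
  .TTTTT
  TTTTTT
  TTTTTT
  TTTTTT
Step 2: 5 trees catch fire, 3 burn out
  TF...F
  T.F.FT
  .TTFTT
  TTTTTT
  TTTTTT
  TTTTTT
Step 3: 5 trees catch fire, 5 burn out
  F.....
  T....F
  .TF.FT
  TTTFTT
  TTTTTT
  TTTTTT

F.....
T....F
.TF.FT
TTTFTT
TTTTTT
TTTTTT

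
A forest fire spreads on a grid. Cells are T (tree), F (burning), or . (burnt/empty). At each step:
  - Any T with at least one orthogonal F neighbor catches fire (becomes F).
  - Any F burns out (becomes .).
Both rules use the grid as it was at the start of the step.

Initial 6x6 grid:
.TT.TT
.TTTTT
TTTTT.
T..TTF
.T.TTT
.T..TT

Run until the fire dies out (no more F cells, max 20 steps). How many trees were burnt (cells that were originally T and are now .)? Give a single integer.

Answer: 22

Derivation:
Step 1: +2 fires, +1 burnt (F count now 2)
Step 2: +4 fires, +2 burnt (F count now 4)
Step 3: +4 fires, +4 burnt (F count now 4)
Step 4: +4 fires, +4 burnt (F count now 4)
Step 5: +3 fires, +4 burnt (F count now 3)
Step 6: +3 fires, +3 burnt (F count now 3)
Step 7: +2 fires, +3 burnt (F count now 2)
Step 8: +0 fires, +2 burnt (F count now 0)
Fire out after step 8
Initially T: 24, now '.': 34
Total burnt (originally-T cells now '.'): 22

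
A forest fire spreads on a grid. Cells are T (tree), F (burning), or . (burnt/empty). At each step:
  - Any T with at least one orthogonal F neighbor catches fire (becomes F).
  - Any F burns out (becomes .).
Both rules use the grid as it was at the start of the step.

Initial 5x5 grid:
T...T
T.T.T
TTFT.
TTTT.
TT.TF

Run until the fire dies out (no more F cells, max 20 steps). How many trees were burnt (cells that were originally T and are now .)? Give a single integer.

Answer: 13

Derivation:
Step 1: +5 fires, +2 burnt (F count now 5)
Step 2: +3 fires, +5 burnt (F count now 3)
Step 3: +3 fires, +3 burnt (F count now 3)
Step 4: +2 fires, +3 burnt (F count now 2)
Step 5: +0 fires, +2 burnt (F count now 0)
Fire out after step 5
Initially T: 15, now '.': 23
Total burnt (originally-T cells now '.'): 13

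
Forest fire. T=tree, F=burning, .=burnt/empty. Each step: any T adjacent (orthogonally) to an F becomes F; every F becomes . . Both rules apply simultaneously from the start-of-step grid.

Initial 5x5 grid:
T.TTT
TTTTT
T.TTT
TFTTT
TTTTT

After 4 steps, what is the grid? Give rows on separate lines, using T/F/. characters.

Step 1: 3 trees catch fire, 1 burn out
  T.TTT
  TTTTT
  T.TTT
  F.FTT
  TFTTT
Step 2: 5 trees catch fire, 3 burn out
  T.TTT
  TTTTT
  F.FTT
  ...FT
  F.FTT
Step 3: 5 trees catch fire, 5 burn out
  T.TTT
  FTFTT
  ...FT
  ....F
  ...FT
Step 4: 6 trees catch fire, 5 burn out
  F.FTT
  .F.FT
  ....F
  .....
  ....F

F.FTT
.F.FT
....F
.....
....F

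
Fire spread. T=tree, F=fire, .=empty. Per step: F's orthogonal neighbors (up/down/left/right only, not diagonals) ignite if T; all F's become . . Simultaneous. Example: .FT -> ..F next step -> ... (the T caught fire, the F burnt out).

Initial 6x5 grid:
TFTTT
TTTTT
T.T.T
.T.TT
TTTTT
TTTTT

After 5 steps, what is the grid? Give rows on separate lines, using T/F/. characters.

Step 1: 3 trees catch fire, 1 burn out
  F.FTT
  TFTTT
  T.T.T
  .T.TT
  TTTTT
  TTTTT
Step 2: 3 trees catch fire, 3 burn out
  ...FT
  F.FTT
  T.T.T
  .T.TT
  TTTTT
  TTTTT
Step 3: 4 trees catch fire, 3 burn out
  ....F
  ...FT
  F.F.T
  .T.TT
  TTTTT
  TTTTT
Step 4: 1 trees catch fire, 4 burn out
  .....
  ....F
  ....T
  .T.TT
  TTTTT
  TTTTT
Step 5: 1 trees catch fire, 1 burn out
  .....
  .....
  ....F
  .T.TT
  TTTTT
  TTTTT

.....
.....
....F
.T.TT
TTTTT
TTTTT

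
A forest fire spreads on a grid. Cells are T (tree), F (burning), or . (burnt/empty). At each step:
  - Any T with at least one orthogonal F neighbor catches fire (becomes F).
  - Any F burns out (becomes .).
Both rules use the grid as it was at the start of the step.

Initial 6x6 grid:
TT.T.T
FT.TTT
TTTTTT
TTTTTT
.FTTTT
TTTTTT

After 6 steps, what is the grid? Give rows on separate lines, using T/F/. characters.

Step 1: 6 trees catch fire, 2 burn out
  FT.T.T
  .F.TTT
  FTTTTT
  TFTTTT
  ..FTTT
  TFTTTT
Step 2: 7 trees catch fire, 6 burn out
  .F.T.T
  ...TTT
  .FTTTT
  F.FTTT
  ...FTT
  F.FTTT
Step 3: 4 trees catch fire, 7 burn out
  ...T.T
  ...TTT
  ..FTTT
  ...FTT
  ....FT
  ...FTT
Step 4: 4 trees catch fire, 4 burn out
  ...T.T
  ...TTT
  ...FTT
  ....FT
  .....F
  ....FT
Step 5: 4 trees catch fire, 4 burn out
  ...T.T
  ...FTT
  ....FT
  .....F
  ......
  .....F
Step 6: 3 trees catch fire, 4 burn out
  ...F.T
  ....FT
  .....F
  ......
  ......
  ......

...F.T
....FT
.....F
......
......
......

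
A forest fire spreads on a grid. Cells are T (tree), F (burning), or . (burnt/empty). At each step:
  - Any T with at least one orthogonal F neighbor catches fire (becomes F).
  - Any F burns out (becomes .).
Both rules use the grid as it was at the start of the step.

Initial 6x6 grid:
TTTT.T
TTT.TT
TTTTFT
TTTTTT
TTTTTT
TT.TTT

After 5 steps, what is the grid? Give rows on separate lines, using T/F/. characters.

Step 1: 4 trees catch fire, 1 burn out
  TTTT.T
  TTT.FT
  TTTF.F
  TTTTFT
  TTTTTT
  TT.TTT
Step 2: 5 trees catch fire, 4 burn out
  TTTT.T
  TTT..F
  TTF...
  TTTF.F
  TTTTFT
  TT.TTT
Step 3: 7 trees catch fire, 5 burn out
  TTTT.F
  TTF...
  TF....
  TTF...
  TTTF.F
  TT.TFT
Step 4: 7 trees catch fire, 7 burn out
  TTFT..
  TF....
  F.....
  TF....
  TTF...
  TT.F.F
Step 5: 5 trees catch fire, 7 burn out
  TF.F..
  F.....
  ......
  F.....
  TF....
  TT....

TF.F..
F.....
......
F.....
TF....
TT....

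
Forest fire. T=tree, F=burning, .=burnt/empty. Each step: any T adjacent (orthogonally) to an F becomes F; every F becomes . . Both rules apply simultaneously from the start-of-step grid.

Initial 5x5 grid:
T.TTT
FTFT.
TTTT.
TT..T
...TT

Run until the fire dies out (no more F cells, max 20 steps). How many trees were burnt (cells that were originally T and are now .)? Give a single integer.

Step 1: +6 fires, +2 burnt (F count now 6)
Step 2: +4 fires, +6 burnt (F count now 4)
Step 3: +2 fires, +4 burnt (F count now 2)
Step 4: +0 fires, +2 burnt (F count now 0)
Fire out after step 4
Initially T: 15, now '.': 22
Total burnt (originally-T cells now '.'): 12

Answer: 12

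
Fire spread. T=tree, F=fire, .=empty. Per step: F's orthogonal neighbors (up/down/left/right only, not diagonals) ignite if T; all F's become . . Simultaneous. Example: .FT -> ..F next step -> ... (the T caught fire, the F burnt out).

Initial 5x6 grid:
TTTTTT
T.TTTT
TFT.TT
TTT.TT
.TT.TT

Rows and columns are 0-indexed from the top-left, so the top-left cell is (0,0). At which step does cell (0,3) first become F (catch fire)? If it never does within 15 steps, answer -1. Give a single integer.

Step 1: cell (0,3)='T' (+3 fires, +1 burnt)
Step 2: cell (0,3)='T' (+5 fires, +3 burnt)
Step 3: cell (0,3)='T' (+4 fires, +5 burnt)
Step 4: cell (0,3)='F' (+3 fires, +4 burnt)
  -> target ignites at step 4
Step 5: cell (0,3)='.' (+3 fires, +3 burnt)
Step 6: cell (0,3)='.' (+3 fires, +3 burnt)
Step 7: cell (0,3)='.' (+2 fires, +3 burnt)
Step 8: cell (0,3)='.' (+1 fires, +2 burnt)
Step 9: cell (0,3)='.' (+0 fires, +1 burnt)
  fire out at step 9

4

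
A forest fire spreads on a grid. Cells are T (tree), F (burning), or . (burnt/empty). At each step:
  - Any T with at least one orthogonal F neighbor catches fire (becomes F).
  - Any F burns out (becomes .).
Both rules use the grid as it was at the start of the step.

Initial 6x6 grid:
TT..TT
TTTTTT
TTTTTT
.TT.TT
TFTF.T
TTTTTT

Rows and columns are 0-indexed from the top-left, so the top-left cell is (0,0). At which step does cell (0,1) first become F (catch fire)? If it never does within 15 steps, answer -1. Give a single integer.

Step 1: cell (0,1)='T' (+5 fires, +2 burnt)
Step 2: cell (0,1)='T' (+5 fires, +5 burnt)
Step 3: cell (0,1)='T' (+4 fires, +5 burnt)
Step 4: cell (0,1)='F' (+5 fires, +4 burnt)
  -> target ignites at step 4
Step 5: cell (0,1)='.' (+4 fires, +5 burnt)
Step 6: cell (0,1)='.' (+3 fires, +4 burnt)
Step 7: cell (0,1)='.' (+2 fires, +3 burnt)
Step 8: cell (0,1)='.' (+1 fires, +2 burnt)
Step 9: cell (0,1)='.' (+0 fires, +1 burnt)
  fire out at step 9

4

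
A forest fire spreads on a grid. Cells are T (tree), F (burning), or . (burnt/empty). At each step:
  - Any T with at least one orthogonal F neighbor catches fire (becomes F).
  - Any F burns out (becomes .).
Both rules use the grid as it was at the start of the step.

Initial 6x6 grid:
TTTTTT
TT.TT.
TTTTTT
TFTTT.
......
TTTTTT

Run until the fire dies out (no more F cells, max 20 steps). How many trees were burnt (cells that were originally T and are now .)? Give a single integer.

Step 1: +3 fires, +1 burnt (F count now 3)
Step 2: +4 fires, +3 burnt (F count now 4)
Step 3: +4 fires, +4 burnt (F count now 4)
Step 4: +4 fires, +4 burnt (F count now 4)
Step 5: +3 fires, +4 burnt (F count now 3)
Step 6: +1 fires, +3 burnt (F count now 1)
Step 7: +1 fires, +1 burnt (F count now 1)
Step 8: +0 fires, +1 burnt (F count now 0)
Fire out after step 8
Initially T: 26, now '.': 30
Total burnt (originally-T cells now '.'): 20

Answer: 20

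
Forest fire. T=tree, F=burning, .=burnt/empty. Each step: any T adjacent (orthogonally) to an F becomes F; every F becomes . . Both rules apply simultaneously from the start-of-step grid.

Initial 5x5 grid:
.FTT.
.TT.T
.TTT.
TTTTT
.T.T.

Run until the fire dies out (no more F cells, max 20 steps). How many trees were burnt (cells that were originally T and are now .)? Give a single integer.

Step 1: +2 fires, +1 burnt (F count now 2)
Step 2: +3 fires, +2 burnt (F count now 3)
Step 3: +2 fires, +3 burnt (F count now 2)
Step 4: +4 fires, +2 burnt (F count now 4)
Step 5: +1 fires, +4 burnt (F count now 1)
Step 6: +2 fires, +1 burnt (F count now 2)
Step 7: +0 fires, +2 burnt (F count now 0)
Fire out after step 7
Initially T: 15, now '.': 24
Total burnt (originally-T cells now '.'): 14

Answer: 14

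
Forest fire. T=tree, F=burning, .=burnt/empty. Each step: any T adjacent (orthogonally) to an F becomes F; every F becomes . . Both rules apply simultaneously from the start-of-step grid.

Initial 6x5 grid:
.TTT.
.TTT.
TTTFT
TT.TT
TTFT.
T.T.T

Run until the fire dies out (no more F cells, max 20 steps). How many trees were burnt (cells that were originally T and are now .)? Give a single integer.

Answer: 19

Derivation:
Step 1: +7 fires, +2 burnt (F count now 7)
Step 2: +6 fires, +7 burnt (F count now 6)
Step 3: +5 fires, +6 burnt (F count now 5)
Step 4: +1 fires, +5 burnt (F count now 1)
Step 5: +0 fires, +1 burnt (F count now 0)
Fire out after step 5
Initially T: 20, now '.': 29
Total burnt (originally-T cells now '.'): 19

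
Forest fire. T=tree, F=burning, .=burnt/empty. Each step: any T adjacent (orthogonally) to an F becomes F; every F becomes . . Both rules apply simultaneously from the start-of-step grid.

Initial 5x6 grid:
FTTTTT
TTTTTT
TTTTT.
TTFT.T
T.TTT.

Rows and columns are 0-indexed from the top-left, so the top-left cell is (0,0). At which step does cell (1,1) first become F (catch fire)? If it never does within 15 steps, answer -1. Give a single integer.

Step 1: cell (1,1)='T' (+6 fires, +2 burnt)
Step 2: cell (1,1)='F' (+8 fires, +6 burnt)
  -> target ignites at step 2
Step 3: cell (1,1)='.' (+5 fires, +8 burnt)
Step 4: cell (1,1)='.' (+2 fires, +5 burnt)
Step 5: cell (1,1)='.' (+2 fires, +2 burnt)
Step 6: cell (1,1)='.' (+0 fires, +2 burnt)
  fire out at step 6

2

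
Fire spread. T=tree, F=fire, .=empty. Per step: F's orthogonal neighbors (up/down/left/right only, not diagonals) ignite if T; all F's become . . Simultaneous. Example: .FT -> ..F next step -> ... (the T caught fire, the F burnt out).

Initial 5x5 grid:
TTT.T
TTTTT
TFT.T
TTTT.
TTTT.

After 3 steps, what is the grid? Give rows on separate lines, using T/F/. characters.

Step 1: 4 trees catch fire, 1 burn out
  TTT.T
  TFTTT
  F.F.T
  TFTT.
  TTTT.
Step 2: 6 trees catch fire, 4 burn out
  TFT.T
  F.FTT
  ....T
  F.FT.
  TFTT.
Step 3: 6 trees catch fire, 6 burn out
  F.F.T
  ...FT
  ....T
  ...F.
  F.FT.

F.F.T
...FT
....T
...F.
F.FT.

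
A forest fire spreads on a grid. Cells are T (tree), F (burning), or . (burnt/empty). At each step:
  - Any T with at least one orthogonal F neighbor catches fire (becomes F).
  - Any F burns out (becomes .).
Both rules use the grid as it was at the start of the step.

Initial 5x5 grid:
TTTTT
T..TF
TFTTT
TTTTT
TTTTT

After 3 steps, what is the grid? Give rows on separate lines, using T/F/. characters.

Step 1: 6 trees catch fire, 2 burn out
  TTTTF
  T..F.
  F.FTF
  TFTTT
  TTTTT
Step 2: 7 trees catch fire, 6 burn out
  TTTF.
  F....
  ...F.
  F.FTF
  TFTTT
Step 3: 6 trees catch fire, 7 burn out
  FTF..
  .....
  .....
  ...F.
  F.FTF

FTF..
.....
.....
...F.
F.FTF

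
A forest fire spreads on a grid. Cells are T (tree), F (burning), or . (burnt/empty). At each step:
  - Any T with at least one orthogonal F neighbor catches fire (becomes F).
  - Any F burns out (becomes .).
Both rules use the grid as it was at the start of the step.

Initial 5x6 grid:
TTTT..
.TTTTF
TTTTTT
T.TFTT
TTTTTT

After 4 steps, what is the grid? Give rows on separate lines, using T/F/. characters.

Step 1: 6 trees catch fire, 2 burn out
  TTTT..
  .TTTF.
  TTTFTF
  T.F.FT
  TTTFTT
Step 2: 6 trees catch fire, 6 burn out
  TTTT..
  .TTF..
  TTF.F.
  T....F
  TTF.FT
Step 3: 5 trees catch fire, 6 burn out
  TTTF..
  .TF...
  TF....
  T.....
  TF...F
Step 4: 4 trees catch fire, 5 burn out
  TTF...
  .F....
  F.....
  T.....
  F.....

TTF...
.F....
F.....
T.....
F.....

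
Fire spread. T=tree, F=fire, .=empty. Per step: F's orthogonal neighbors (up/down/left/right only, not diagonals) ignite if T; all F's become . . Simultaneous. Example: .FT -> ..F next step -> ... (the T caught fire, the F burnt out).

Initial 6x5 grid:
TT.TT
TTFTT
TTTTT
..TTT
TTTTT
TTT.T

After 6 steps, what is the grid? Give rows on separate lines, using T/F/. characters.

Step 1: 3 trees catch fire, 1 burn out
  TT.TT
  TF.FT
  TTFTT
  ..TTT
  TTTTT
  TTT.T
Step 2: 7 trees catch fire, 3 burn out
  TF.FT
  F...F
  TF.FT
  ..FTT
  TTTTT
  TTT.T
Step 3: 6 trees catch fire, 7 burn out
  F...F
  .....
  F...F
  ...FT
  TTFTT
  TTT.T
Step 4: 4 trees catch fire, 6 burn out
  .....
  .....
  .....
  ....F
  TF.FT
  TTF.T
Step 5: 3 trees catch fire, 4 burn out
  .....
  .....
  .....
  .....
  F...F
  TF..T
Step 6: 2 trees catch fire, 3 burn out
  .....
  .....
  .....
  .....
  .....
  F...F

.....
.....
.....
.....
.....
F...F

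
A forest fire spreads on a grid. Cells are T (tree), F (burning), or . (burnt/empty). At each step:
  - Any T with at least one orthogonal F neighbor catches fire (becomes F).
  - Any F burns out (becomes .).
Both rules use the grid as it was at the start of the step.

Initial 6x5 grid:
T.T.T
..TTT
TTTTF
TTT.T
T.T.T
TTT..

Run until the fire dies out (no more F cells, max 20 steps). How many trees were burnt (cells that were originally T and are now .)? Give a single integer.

Step 1: +3 fires, +1 burnt (F count now 3)
Step 2: +4 fires, +3 burnt (F count now 4)
Step 3: +3 fires, +4 burnt (F count now 3)
Step 4: +4 fires, +3 burnt (F count now 4)
Step 5: +2 fires, +4 burnt (F count now 2)
Step 6: +2 fires, +2 burnt (F count now 2)
Step 7: +1 fires, +2 burnt (F count now 1)
Step 8: +0 fires, +1 burnt (F count now 0)
Fire out after step 8
Initially T: 20, now '.': 29
Total burnt (originally-T cells now '.'): 19

Answer: 19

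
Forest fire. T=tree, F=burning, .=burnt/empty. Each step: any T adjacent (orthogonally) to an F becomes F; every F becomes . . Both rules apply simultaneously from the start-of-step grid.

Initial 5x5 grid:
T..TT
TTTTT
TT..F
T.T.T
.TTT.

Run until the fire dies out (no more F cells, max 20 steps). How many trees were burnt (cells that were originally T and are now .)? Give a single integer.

Step 1: +2 fires, +1 burnt (F count now 2)
Step 2: +2 fires, +2 burnt (F count now 2)
Step 3: +2 fires, +2 burnt (F count now 2)
Step 4: +1 fires, +2 burnt (F count now 1)
Step 5: +2 fires, +1 burnt (F count now 2)
Step 6: +2 fires, +2 burnt (F count now 2)
Step 7: +1 fires, +2 burnt (F count now 1)
Step 8: +0 fires, +1 burnt (F count now 0)
Fire out after step 8
Initially T: 16, now '.': 21
Total burnt (originally-T cells now '.'): 12

Answer: 12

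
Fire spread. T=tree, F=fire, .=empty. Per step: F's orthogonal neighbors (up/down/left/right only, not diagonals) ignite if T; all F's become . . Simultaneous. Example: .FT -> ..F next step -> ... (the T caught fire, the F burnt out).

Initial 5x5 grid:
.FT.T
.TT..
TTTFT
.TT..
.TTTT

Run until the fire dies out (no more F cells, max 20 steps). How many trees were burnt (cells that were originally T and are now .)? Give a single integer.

Answer: 13

Derivation:
Step 1: +4 fires, +2 burnt (F count now 4)
Step 2: +3 fires, +4 burnt (F count now 3)
Step 3: +3 fires, +3 burnt (F count now 3)
Step 4: +2 fires, +3 burnt (F count now 2)
Step 5: +1 fires, +2 burnt (F count now 1)
Step 6: +0 fires, +1 burnt (F count now 0)
Fire out after step 6
Initially T: 14, now '.': 24
Total burnt (originally-T cells now '.'): 13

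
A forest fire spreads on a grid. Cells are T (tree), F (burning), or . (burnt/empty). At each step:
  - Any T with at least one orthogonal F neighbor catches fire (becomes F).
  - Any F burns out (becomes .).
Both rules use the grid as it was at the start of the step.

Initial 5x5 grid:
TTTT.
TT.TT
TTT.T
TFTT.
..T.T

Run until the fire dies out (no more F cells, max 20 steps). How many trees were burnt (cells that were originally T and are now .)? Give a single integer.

Step 1: +3 fires, +1 burnt (F count now 3)
Step 2: +5 fires, +3 burnt (F count now 5)
Step 3: +2 fires, +5 burnt (F count now 2)
Step 4: +2 fires, +2 burnt (F count now 2)
Step 5: +1 fires, +2 burnt (F count now 1)
Step 6: +1 fires, +1 burnt (F count now 1)
Step 7: +1 fires, +1 burnt (F count now 1)
Step 8: +1 fires, +1 burnt (F count now 1)
Step 9: +0 fires, +1 burnt (F count now 0)
Fire out after step 9
Initially T: 17, now '.': 24
Total burnt (originally-T cells now '.'): 16

Answer: 16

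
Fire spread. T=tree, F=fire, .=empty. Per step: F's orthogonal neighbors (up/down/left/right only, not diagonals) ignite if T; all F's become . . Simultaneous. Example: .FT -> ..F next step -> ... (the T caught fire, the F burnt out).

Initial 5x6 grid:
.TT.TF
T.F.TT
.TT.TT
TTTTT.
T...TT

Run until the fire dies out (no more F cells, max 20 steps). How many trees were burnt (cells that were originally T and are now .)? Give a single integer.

Step 1: +4 fires, +2 burnt (F count now 4)
Step 2: +5 fires, +4 burnt (F count now 5)
Step 3: +3 fires, +5 burnt (F count now 3)
Step 4: +2 fires, +3 burnt (F count now 2)
Step 5: +2 fires, +2 burnt (F count now 2)
Step 6: +1 fires, +2 burnt (F count now 1)
Step 7: +0 fires, +1 burnt (F count now 0)
Fire out after step 7
Initially T: 18, now '.': 29
Total burnt (originally-T cells now '.'): 17

Answer: 17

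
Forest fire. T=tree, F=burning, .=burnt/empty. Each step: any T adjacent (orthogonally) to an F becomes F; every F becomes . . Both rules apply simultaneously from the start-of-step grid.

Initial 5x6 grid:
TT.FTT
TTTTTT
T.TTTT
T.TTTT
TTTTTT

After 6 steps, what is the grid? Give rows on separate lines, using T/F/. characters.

Step 1: 2 trees catch fire, 1 burn out
  TT..FT
  TTTFTT
  T.TTTT
  T.TTTT
  TTTTTT
Step 2: 4 trees catch fire, 2 burn out
  TT...F
  TTF.FT
  T.TFTT
  T.TTTT
  TTTTTT
Step 3: 5 trees catch fire, 4 burn out
  TT....
  TF...F
  T.F.FT
  T.TFTT
  TTTTTT
Step 4: 6 trees catch fire, 5 burn out
  TF....
  F.....
  T....F
  T.F.FT
  TTTFTT
Step 5: 5 trees catch fire, 6 burn out
  F.....
  ......
  F.....
  T....F
  TTF.FT
Step 6: 3 trees catch fire, 5 burn out
  ......
  ......
  ......
  F.....
  TF...F

......
......
......
F.....
TF...F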